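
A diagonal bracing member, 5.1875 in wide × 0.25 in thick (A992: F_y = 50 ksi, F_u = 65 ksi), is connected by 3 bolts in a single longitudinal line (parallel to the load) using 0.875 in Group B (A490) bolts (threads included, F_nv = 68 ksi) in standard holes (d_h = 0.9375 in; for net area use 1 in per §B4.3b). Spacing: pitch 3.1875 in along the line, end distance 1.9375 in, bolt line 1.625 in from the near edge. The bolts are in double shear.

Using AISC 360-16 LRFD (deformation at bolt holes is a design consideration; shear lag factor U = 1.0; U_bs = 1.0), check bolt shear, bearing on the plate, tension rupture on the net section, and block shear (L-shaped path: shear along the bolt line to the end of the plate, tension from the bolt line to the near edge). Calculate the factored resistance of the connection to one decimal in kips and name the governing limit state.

51.0 kips (net-section rupture governs)

Bolt shear: A_b = π(0.875)²/4 = 0.60132 in². φR_n = 0.75 × 68 × 0.60132 × 3 × 2 = 184.0 kips.
Bearing (0.25 in plate, F_u = 65 ksi): end bolts L_c = 1.9375 − 0.9375/2 = 1.46875, R_n = min(1.2×1.46875×0.25×65, 2.4×0.875×0.25×65) = 28.641 kips/bolt; interior L_c = 3.1875 − 0.9375 = 2.25, R_n = 34.125 kips/bolt. φR_n = 0.75 × (1×28.641 + 2×34.125) = 72.7 kips.
Tension rupture (net): A_n = (5.1875 − 1×1)×0.25 = 1.0469 in² (U = 1.0, A_e = A_n). φR_n = 0.75 × 65 × 1.0469 = 51.0 kips.
Block shear: shear path 1×[1.9375+2×3.1875] = 1×8.3125 in, A_gv = 2.0781, A_nv = 1×(8.3125 − 2.5×1)×0.25 = 1.4531 in²; tension to near edge: (1.625 − 0.5×1)×0.25 = 0.28125 in². R_n = min(0.6×65×1.4531, 0.6×50×2.0781) + 1.0×65×0.28125 = min(56.671, 62.343) + 18.281 = 74.952 kips. φR_n = 0.75 × 74.952 = 56.2 kips.
Governing: min(184.0, 72.7, 51.0, 56.2) = 51.0 kips → net-section rupture.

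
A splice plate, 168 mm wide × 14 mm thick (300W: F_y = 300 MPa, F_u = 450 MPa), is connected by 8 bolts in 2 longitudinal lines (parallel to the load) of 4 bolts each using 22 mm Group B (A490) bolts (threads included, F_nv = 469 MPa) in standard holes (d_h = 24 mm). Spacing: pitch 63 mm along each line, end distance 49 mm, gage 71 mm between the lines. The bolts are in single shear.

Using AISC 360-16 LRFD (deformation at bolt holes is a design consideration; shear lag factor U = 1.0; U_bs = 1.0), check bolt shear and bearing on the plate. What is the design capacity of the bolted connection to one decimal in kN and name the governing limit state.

1069.7 kN (bolt shear governs)

Bolt shear: A_b = π(22)²/4 = 380.13 mm². φR_n = 0.75 × 469 × 380.13 × 8 × 1 = 1069.7 kN.
Bearing (14 mm plate, F_u = 450 MPa): end bolts L_c = 49 − 24/2 = 37, R_n = min(1.2×37×14×450, 2.4×22×14×450) = 279.72 kN/bolt; interior L_c = 63 − 24 = 39, R_n = 294.84 kN/bolt. φR_n = 0.75 × (2×279.72 + 6×294.84) = 1746.4 kN.
Governing: min(1069.7, 1746.4) = 1069.7 kN → bolt shear.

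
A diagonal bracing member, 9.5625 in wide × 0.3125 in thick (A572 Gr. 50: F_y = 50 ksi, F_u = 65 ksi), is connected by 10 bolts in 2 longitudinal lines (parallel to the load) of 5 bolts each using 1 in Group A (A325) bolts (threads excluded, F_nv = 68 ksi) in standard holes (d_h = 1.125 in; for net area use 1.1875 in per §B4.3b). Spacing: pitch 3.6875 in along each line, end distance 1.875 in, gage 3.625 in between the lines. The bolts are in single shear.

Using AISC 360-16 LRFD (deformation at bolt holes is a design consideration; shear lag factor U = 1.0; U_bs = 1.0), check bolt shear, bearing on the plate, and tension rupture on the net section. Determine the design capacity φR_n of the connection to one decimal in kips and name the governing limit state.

Bolt shear: A_b = π(1)²/4 = 0.7854 in². φR_n = 0.75 × 68 × 0.7854 × 10 × 1 = 400.6 kips.
Bearing (0.3125 in plate, F_u = 65 ksi): end bolts L_c = 1.875 − 1.125/2 = 1.3125, R_n = min(1.2×1.3125×0.3125×65, 2.4×1×0.3125×65) = 31.992 kips/bolt; interior L_c = 3.6875 − 1.125 = 2.5625, R_n = 48.75 kips/bolt. φR_n = 0.75 × (2×31.992 + 8×48.75) = 340.5 kips.
Tension rupture (net): A_n = (9.5625 − 2×1.1875)×0.3125 = 2.2461 in² (U = 1.0, A_e = A_n). φR_n = 0.75 × 65 × 2.2461 = 109.5 kips.
Governing: min(400.6, 340.5, 109.5) = 109.5 kips → net-section rupture.

109.5 kips (net-section rupture governs)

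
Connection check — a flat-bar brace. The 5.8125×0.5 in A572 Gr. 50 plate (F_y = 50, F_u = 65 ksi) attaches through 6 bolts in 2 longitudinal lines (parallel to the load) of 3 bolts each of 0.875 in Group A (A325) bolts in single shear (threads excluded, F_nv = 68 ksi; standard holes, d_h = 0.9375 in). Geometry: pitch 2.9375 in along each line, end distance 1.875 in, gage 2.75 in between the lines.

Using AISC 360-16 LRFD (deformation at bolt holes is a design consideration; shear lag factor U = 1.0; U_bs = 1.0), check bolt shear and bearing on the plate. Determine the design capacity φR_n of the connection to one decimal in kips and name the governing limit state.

Bolt shear: A_b = π(0.875)²/4 = 0.60132 in². φR_n = 0.75 × 68 × 0.60132 × 6 × 1 = 184.0 kips.
Bearing (0.5 in plate, F_u = 65 ksi): end bolts L_c = 1.875 − 0.9375/2 = 1.40625, R_n = min(1.2×1.40625×0.5×65, 2.4×0.875×0.5×65) = 54.844 kips/bolt; interior L_c = 2.9375 − 0.9375 = 2, R_n = 68.25 kips/bolt. φR_n = 0.75 × (2×54.844 + 4×68.25) = 287.0 kips.
Governing: min(184.0, 287.0) = 184.0 kips → bolt shear.

184.0 kips (bolt shear governs)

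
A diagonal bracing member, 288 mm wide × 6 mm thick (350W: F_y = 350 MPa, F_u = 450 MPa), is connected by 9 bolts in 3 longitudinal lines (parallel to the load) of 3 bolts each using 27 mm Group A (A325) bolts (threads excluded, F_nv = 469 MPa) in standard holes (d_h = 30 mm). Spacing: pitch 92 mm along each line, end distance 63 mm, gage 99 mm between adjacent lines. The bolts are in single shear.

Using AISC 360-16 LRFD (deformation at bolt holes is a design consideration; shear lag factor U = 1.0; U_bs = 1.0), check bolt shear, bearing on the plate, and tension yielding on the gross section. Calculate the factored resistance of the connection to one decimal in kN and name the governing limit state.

544.3 kN (gross-section yield governs)

Bolt shear: A_b = π(27)²/4 = 572.56 mm². φR_n = 0.75 × 469 × 572.56 × 9 × 1 = 1812.6 kN.
Bearing (6 mm plate, F_u = 450 MPa): end bolts L_c = 63 − 30/2 = 48, R_n = min(1.2×48×6×450, 2.4×27×6×450) = 155.52 kN/bolt; interior L_c = 92 − 30 = 62, R_n = 174.96 kN/bolt. φR_n = 0.75 × (3×155.52 + 6×174.96) = 1137.2 kN.
Tension yield (gross): A_g = 288×6 = 1728 mm². φR_n = 0.90 × 350 × 1728 = 544.3 kN.
Governing: min(1812.6, 1137.2, 544.3) = 544.3 kN → gross-section yield.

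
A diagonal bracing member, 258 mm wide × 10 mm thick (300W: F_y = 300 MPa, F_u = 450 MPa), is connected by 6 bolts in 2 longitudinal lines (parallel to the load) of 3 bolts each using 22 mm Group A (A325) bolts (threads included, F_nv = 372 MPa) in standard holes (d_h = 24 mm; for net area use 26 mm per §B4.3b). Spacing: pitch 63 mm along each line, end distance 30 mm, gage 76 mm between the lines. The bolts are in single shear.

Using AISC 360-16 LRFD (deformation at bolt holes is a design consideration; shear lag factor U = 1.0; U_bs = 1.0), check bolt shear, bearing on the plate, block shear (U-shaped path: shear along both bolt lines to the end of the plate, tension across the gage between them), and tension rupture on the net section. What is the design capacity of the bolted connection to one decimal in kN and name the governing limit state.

537.3 kN (block shear governs)

Bolt shear: A_b = π(22)²/4 = 380.13 mm². φR_n = 0.75 × 372 × 380.13 × 6 × 1 = 636.3 kN.
Bearing (10 mm plate, F_u = 450 MPa): end bolts L_c = 30 − 24/2 = 18, R_n = min(1.2×18×10×450, 2.4×22×10×450) = 97.2 kN/bolt; interior L_c = 63 − 24 = 39, R_n = 210.6 kN/bolt. φR_n = 0.75 × (2×97.2 + 4×210.6) = 777.6 kN.
Block shear: shear path 2×[30+2×63] = 2×156 mm, A_gv = 3120, A_nv = 2×(156 − 2.5×26)×10 = 1820 mm²; tension across gage: (76 − 1×26)×10 = 500 mm². R_n = min(0.6×450×1820, 0.6×300×3120) + 1.0×450×500 = min(491.4, 561.6) + 225 = 716.4 kN. φR_n = 0.75 × 716.4 = 537.3 kN.
Tension rupture (net): A_n = (258 − 2×26)×10 = 2060 mm² (U = 1.0, A_e = A_n). φR_n = 0.75 × 450 × 2060 = 695.3 kN.
Governing: min(636.3, 777.6, 537.3, 695.3) = 537.3 kN → block shear.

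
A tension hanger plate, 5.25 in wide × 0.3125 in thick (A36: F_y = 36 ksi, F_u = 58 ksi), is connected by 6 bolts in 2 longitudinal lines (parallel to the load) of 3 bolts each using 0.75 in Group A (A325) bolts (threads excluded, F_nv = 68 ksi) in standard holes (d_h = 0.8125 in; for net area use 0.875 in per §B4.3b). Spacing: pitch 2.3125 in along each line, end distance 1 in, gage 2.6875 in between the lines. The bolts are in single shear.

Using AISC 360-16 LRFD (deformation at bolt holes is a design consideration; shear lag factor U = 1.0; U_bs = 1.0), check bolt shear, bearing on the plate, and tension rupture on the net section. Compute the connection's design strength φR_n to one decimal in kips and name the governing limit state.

47.6 kips (net-section rupture governs)

Bolt shear: A_b = π(0.75)²/4 = 0.44179 in². φR_n = 0.75 × 68 × 0.44179 × 6 × 1 = 135.2 kips.
Bearing (0.3125 in plate, F_u = 58 ksi): end bolts L_c = 1 − 0.8125/2 = 0.59375, R_n = min(1.2×0.59375×0.3125×58, 2.4×0.75×0.3125×58) = 12.914 kips/bolt; interior L_c = 2.3125 − 0.8125 = 1.5, R_n = 32.625 kips/bolt. φR_n = 0.75 × (2×12.914 + 4×32.625) = 117.2 kips.
Tension rupture (net): A_n = (5.25 − 2×0.875)×0.3125 = 1.0938 in² (U = 1.0, A_e = A_n). φR_n = 0.75 × 58 × 1.0938 = 47.6 kips.
Governing: min(135.2, 117.2, 47.6) = 47.6 kips → net-section rupture.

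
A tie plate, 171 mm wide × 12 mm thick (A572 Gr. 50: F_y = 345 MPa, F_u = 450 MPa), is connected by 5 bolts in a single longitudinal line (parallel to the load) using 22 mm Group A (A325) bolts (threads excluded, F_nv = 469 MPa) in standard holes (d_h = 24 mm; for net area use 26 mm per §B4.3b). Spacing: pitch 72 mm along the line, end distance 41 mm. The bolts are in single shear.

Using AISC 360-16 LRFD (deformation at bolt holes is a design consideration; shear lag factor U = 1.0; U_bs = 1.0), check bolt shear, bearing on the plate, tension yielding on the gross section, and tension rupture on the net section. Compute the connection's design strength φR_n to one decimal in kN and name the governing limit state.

Bolt shear: A_b = π(22)²/4 = 380.13 mm². φR_n = 0.75 × 469 × 380.13 × 5 × 1 = 668.6 kN.
Bearing (12 mm plate, F_u = 450 MPa): end bolts L_c = 41 − 24/2 = 29, R_n = min(1.2×29×12×450, 2.4×22×12×450) = 187.92 kN/bolt; interior L_c = 72 − 24 = 48, R_n = 285.12 kN/bolt. φR_n = 0.75 × (1×187.92 + 4×285.12) = 996.3 kN.
Tension yield (gross): A_g = 171×12 = 2052 mm². φR_n = 0.90 × 345 × 2052 = 637.1 kN.
Tension rupture (net): A_n = (171 − 1×26)×12 = 1740 mm² (U = 1.0, A_e = A_n). φR_n = 0.75 × 450 × 1740 = 587.3 kN.
Governing: min(668.6, 996.3, 637.1, 587.3) = 587.3 kN → net-section rupture.

587.3 kN (net-section rupture governs)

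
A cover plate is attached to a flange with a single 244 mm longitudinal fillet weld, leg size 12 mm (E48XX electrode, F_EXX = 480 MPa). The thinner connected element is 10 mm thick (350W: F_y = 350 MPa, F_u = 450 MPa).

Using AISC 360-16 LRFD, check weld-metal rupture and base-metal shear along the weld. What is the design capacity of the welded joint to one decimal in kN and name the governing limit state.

Weld metal: throat = 0.707×12 = 8.484 mm, L = 244 mm. φR_n = 0.75 × 0.6 × 480 × 8.484 × 244 = 447.1 kN.
Base metal shear (10 mm plate): yield φR_n = 1.0×0.6×350×10×244 = 512.4 kN; rupture φR_n = 0.75×0.6×450×10×244 = 494.1 kN; take 494.1 kN (rupture).
Governing: min(447.1, 494.1) = 447.1 kN → weld metal.

447.1 kN (weld metal governs)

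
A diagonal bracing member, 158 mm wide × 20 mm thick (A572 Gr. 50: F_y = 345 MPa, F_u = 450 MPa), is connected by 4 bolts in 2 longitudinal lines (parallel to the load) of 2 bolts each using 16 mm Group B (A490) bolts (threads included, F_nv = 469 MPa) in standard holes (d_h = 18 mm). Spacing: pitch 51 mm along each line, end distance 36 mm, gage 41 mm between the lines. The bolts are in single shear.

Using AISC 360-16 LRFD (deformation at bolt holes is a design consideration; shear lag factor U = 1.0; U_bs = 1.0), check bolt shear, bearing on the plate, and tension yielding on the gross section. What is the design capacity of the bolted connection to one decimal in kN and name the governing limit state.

Bolt shear: A_b = π(16)²/4 = 201.06 mm². φR_n = 0.75 × 469 × 201.06 × 4 × 1 = 282.9 kN.
Bearing (20 mm plate, F_u = 450 MPa): end bolts L_c = 36 − 18/2 = 27, R_n = min(1.2×27×20×450, 2.4×16×20×450) = 291.6 kN/bolt; interior L_c = 51 − 18 = 33, R_n = 345.6 kN/bolt. φR_n = 0.75 × (2×291.6 + 2×345.6) = 955.8 kN.
Tension yield (gross): A_g = 158×20 = 3160 mm². φR_n = 0.90 × 345 × 3160 = 981.2 kN.
Governing: min(282.9, 955.8, 981.2) = 282.9 kN → bolt shear.

282.9 kN (bolt shear governs)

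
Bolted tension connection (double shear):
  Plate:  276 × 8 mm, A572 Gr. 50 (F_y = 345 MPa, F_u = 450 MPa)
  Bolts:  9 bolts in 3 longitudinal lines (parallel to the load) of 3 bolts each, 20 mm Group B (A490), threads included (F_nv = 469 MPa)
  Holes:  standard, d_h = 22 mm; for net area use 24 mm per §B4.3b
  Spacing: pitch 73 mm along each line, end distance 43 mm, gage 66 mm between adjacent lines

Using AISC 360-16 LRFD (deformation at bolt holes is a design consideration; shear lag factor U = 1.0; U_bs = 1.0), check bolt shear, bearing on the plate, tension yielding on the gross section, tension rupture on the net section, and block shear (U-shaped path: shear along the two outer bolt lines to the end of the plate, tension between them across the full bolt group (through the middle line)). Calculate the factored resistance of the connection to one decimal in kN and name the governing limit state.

Bolt shear: A_b = π(20)²/4 = 314.16 mm². φR_n = 0.75 × 469 × 314.16 × 9 × 2 = 1989.1 kN.
Bearing (8 mm plate, F_u = 450 MPa): end bolts L_c = 43 − 22/2 = 32, R_n = min(1.2×32×8×450, 2.4×20×8×450) = 138.24 kN/bolt; interior L_c = 73 − 22 = 51, R_n = 172.8 kN/bolt. φR_n = 0.75 × (3×138.24 + 6×172.8) = 1088.6 kN.
Tension yield (gross): A_g = 276×8 = 2208 mm². φR_n = 0.90 × 345 × 2208 = 685.6 kN.
Tension rupture (net): A_n = (276 − 3×24)×8 = 1632 mm² (U = 1.0, A_e = A_n). φR_n = 0.75 × 450 × 1632 = 550.8 kN.
Block shear: shear path 2×[43+2×73] = 2×189 mm, A_gv = 3024, A_nv = 2×(189 − 2.5×24)×8 = 2064 mm²; tension across gage: (132 − 2×24)×8 = 672 mm². R_n = min(0.6×450×2064, 0.6×345×3024) + 1.0×450×672 = min(557.28, 625.97) + 302.4 = 859.68 kN. φR_n = 0.75 × 859.68 = 644.8 kN.
Governing: min(1989.1, 1088.6, 685.6, 550.8, 644.8) = 550.8 kN → net-section rupture.

550.8 kN (net-section rupture governs)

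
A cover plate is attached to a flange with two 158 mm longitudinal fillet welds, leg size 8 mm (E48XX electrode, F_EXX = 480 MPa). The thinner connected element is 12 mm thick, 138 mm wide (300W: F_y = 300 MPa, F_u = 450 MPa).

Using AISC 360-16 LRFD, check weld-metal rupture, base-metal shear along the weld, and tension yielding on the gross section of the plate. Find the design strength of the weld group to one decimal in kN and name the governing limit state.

386.1 kN (weld metal governs)

Weld metal: throat = 0.707×8 = 5.656 mm, L = 2×158 = 316 mm. φR_n = 0.75 × 0.6 × 480 × 5.656 × 316 = 386.1 kN.
Base metal shear (12 mm plate): yield φR_n = 1.0×0.6×300×12×316 = 682.6 kN; rupture φR_n = 0.75×0.6×450×12×316 = 767.9 kN; take 682.6 kN (yield).
Tension yield (gross): A_g = 138×12 = 1656 mm². φR_n = 0.90 × 300 × 1656 = 447.1 kN.
Governing: min(386.1, 682.6, 447.1) = 386.1 kN → weld metal.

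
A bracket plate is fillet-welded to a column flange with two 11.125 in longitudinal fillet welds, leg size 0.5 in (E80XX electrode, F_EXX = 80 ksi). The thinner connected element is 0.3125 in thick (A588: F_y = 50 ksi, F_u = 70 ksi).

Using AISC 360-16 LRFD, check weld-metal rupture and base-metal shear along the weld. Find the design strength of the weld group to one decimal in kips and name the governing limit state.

208.6 kips (base-metal shear governs)

Weld metal: throat = 0.707×0.5 = 0.3535 in, L = 2×11.125 = 22.25 in. φR_n = 0.75 × 0.6 × 80 × 0.3535 × 22.25 = 283.2 kips.
Base metal shear (0.3125 in plate): yield φR_n = 1.0×0.6×50×0.3125×22.25 = 208.6 kips; rupture φR_n = 0.75×0.6×70×0.3125×22.25 = 219.0 kips; take 208.6 kips (yield).
Governing: min(283.2, 208.6) = 208.6 kips → base-metal shear.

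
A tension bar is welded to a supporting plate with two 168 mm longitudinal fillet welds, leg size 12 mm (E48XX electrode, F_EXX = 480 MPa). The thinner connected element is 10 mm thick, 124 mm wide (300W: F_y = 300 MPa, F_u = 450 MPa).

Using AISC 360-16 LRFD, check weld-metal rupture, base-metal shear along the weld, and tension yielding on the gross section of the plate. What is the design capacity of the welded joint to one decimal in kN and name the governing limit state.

Weld metal: throat = 0.707×12 = 8.484 mm, L = 2×168 = 336 mm. φR_n = 0.75 × 0.6 × 480 × 8.484 × 336 = 615.7 kN.
Base metal shear (10 mm plate): yield φR_n = 1.0×0.6×300×10×336 = 604.8 kN; rupture φR_n = 0.75×0.6×450×10×336 = 680.4 kN; take 604.8 kN (yield).
Tension yield (gross): A_g = 124×10 = 1240 mm². φR_n = 0.90 × 300 × 1240 = 334.8 kN.
Governing: min(615.7, 604.8, 334.8) = 334.8 kN → gross-section yield.

334.8 kN (gross-section yield governs)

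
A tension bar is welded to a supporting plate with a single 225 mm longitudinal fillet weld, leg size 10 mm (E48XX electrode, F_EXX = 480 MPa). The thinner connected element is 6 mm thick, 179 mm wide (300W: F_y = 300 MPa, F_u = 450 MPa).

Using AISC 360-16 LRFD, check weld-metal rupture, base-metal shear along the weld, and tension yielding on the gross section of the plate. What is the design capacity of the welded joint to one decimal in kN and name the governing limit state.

Weld metal: throat = 0.707×10 = 7.07 mm, L = 225 mm. φR_n = 0.75 × 0.6 × 480 × 7.07 × 225 = 343.6 kN.
Base metal shear (6 mm plate): yield φR_n = 1.0×0.6×300×6×225 = 243.0 kN; rupture φR_n = 0.75×0.6×450×6×225 = 273.4 kN; take 243.0 kN (yield).
Tension yield (gross): A_g = 179×6 = 1074 mm². φR_n = 0.90 × 300 × 1074 = 290.0 kN.
Governing: min(343.6, 243.0, 290.0) = 243.0 kN → base-metal shear.

243.0 kN (base-metal shear governs)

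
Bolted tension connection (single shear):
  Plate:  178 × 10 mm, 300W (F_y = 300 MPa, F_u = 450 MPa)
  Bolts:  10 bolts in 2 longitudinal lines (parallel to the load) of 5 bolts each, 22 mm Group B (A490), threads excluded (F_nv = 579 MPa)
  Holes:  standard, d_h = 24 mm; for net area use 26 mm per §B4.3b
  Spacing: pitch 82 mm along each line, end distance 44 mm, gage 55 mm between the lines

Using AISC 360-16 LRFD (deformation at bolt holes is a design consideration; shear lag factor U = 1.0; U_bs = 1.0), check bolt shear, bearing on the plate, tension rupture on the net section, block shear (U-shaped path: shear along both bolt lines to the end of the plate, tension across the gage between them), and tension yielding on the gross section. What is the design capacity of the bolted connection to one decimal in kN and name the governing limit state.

Bolt shear: A_b = π(22)²/4 = 380.13 mm². φR_n = 0.75 × 579 × 380.13 × 10 × 1 = 1650.7 kN.
Bearing (10 mm plate, F_u = 450 MPa): end bolts L_c = 44 − 24/2 = 32, R_n = min(1.2×32×10×450, 2.4×22×10×450) = 172.8 kN/bolt; interior L_c = 82 − 24 = 58, R_n = 237.6 kN/bolt. φR_n = 0.75 × (2×172.8 + 8×237.6) = 1684.8 kN.
Tension rupture (net): A_n = (178 − 2×26)×10 = 1260 mm² (U = 1.0, A_e = A_n). φR_n = 0.75 × 450 × 1260 = 425.3 kN.
Block shear: shear path 2×[44+4×82] = 2×372 mm, A_gv = 7440, A_nv = 2×(372 − 4.5×26)×10 = 5100 mm²; tension across gage: (55 − 1×26)×10 = 290 mm². R_n = min(0.6×450×5100, 0.6×300×7440) + 1.0×450×290 = min(1377, 1339.2) + 130.5 = 1469.7 kN. φR_n = 0.75 × 1469.7 = 1102.3 kN.
Tension yield (gross): A_g = 178×10 = 1780 mm². φR_n = 0.90 × 300 × 1780 = 480.6 kN.
Governing: min(1650.7, 1684.8, 425.3, 1102.3, 480.6) = 425.3 kN → net-section rupture.

425.3 kN (net-section rupture governs)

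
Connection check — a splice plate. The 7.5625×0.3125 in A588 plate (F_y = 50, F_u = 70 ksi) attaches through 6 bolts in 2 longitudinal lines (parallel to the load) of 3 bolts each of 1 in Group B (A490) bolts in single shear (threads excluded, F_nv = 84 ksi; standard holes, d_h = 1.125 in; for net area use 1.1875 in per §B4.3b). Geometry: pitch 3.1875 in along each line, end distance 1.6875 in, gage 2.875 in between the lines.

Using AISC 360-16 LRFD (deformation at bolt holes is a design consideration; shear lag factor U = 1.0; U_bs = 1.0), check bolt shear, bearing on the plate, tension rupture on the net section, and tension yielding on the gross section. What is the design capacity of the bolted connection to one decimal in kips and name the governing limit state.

Bolt shear: A_b = π(1)²/4 = 0.7854 in². φR_n = 0.75 × 84 × 0.7854 × 6 × 1 = 296.9 kips.
Bearing (0.3125 in plate, F_u = 70 ksi): end bolts L_c = 1.6875 − 1.125/2 = 1.125, R_n = min(1.2×1.125×0.3125×70, 2.4×1×0.3125×70) = 29.531 kips/bolt; interior L_c = 3.1875 − 1.125 = 2.0625, R_n = 52.5 kips/bolt. φR_n = 0.75 × (2×29.531 + 4×52.5) = 201.8 kips.
Tension rupture (net): A_n = (7.5625 − 2×1.1875)×0.3125 = 1.6211 in² (U = 1.0, A_e = A_n). φR_n = 0.75 × 70 × 1.6211 = 85.1 kips.
Tension yield (gross): A_g = 7.5625×0.3125 = 2.3633 in². φR_n = 0.90 × 50 × 2.3633 = 106.3 kips.
Governing: min(296.9, 201.8, 85.1, 106.3) = 85.1 kips → net-section rupture.

85.1 kips (net-section rupture governs)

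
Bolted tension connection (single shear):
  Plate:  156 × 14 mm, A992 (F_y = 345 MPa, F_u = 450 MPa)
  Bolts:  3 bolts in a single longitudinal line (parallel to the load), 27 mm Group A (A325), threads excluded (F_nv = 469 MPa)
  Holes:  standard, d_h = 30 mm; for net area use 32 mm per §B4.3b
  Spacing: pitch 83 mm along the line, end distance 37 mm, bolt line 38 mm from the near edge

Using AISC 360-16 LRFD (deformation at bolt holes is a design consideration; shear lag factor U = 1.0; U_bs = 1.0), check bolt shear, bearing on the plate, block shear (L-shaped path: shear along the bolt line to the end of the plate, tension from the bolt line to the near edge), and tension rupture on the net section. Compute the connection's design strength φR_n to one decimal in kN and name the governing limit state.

452.7 kN (block shear governs)

Bolt shear: A_b = π(27)²/4 = 572.56 mm². φR_n = 0.75 × 469 × 572.56 × 3 × 1 = 604.2 kN.
Bearing (14 mm plate, F_u = 450 MPa): end bolts L_c = 37 − 30/2 = 22, R_n = min(1.2×22×14×450, 2.4×27×14×450) = 166.32 kN/bolt; interior L_c = 83 − 30 = 53, R_n = 400.68 kN/bolt. φR_n = 0.75 × (1×166.32 + 2×400.68) = 725.8 kN.
Block shear: shear path 1×[37+2×83] = 1×203 mm, A_gv = 2842, A_nv = 1×(203 − 2.5×32)×14 = 1722 mm²; tension to near edge: (38 − 0.5×32)×14 = 308 mm². R_n = min(0.6×450×1722, 0.6×345×2842) + 1.0×450×308 = min(464.94, 588.29) + 138.6 = 603.54 kN. φR_n = 0.75 × 603.54 = 452.7 kN.
Tension rupture (net): A_n = (156 − 1×32)×14 = 1736 mm² (U = 1.0, A_e = A_n). φR_n = 0.75 × 450 × 1736 = 585.9 kN.
Governing: min(604.2, 725.8, 452.7, 585.9) = 452.7 kN → block shear.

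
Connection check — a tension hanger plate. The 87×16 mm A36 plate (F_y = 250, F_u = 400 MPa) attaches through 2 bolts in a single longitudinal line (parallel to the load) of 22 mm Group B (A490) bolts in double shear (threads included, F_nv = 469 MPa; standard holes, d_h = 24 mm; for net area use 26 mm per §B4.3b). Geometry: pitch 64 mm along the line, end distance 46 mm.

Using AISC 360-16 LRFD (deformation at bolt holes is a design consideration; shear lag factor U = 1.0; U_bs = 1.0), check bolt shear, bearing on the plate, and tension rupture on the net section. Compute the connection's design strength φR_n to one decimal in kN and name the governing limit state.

Bolt shear: A_b = π(22)²/4 = 380.13 mm². φR_n = 0.75 × 469 × 380.13 × 2 × 2 = 534.8 kN.
Bearing (16 mm plate, F_u = 400 MPa): end bolts L_c = 46 − 24/2 = 34, R_n = min(1.2×34×16×400, 2.4×22×16×400) = 261.12 kN/bolt; interior L_c = 64 − 24 = 40, R_n = 307.2 kN/bolt. φR_n = 0.75 × (1×261.12 + 1×307.2) = 426.2 kN.
Tension rupture (net): A_n = (87 − 1×26)×16 = 976 mm² (U = 1.0, A_e = A_n). φR_n = 0.75 × 400 × 976 = 292.8 kN.
Governing: min(534.8, 426.2, 292.8) = 292.8 kN → net-section rupture.

292.8 kN (net-section rupture governs)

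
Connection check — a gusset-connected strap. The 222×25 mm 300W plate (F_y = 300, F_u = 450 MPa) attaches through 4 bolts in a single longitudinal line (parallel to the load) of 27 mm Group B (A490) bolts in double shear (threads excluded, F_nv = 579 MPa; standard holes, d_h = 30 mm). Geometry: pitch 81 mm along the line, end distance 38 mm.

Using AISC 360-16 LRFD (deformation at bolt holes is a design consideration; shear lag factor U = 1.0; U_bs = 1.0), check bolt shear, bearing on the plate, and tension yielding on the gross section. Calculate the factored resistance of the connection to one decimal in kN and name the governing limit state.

1498.5 kN (gross-section yield governs)

Bolt shear: A_b = π(27)²/4 = 572.56 mm². φR_n = 0.75 × 579 × 572.56 × 4 × 2 = 1989.1 kN.
Bearing (25 mm plate, F_u = 450 MPa): end bolts L_c = 38 − 30/2 = 23, R_n = min(1.2×23×25×450, 2.4×27×25×450) = 310.5 kN/bolt; interior L_c = 81 − 30 = 51, R_n = 688.5 kN/bolt. φR_n = 0.75 × (1×310.5 + 3×688.5) = 1782.0 kN.
Tension yield (gross): A_g = 222×25 = 5550 mm². φR_n = 0.90 × 300 × 5550 = 1498.5 kN.
Governing: min(1989.1, 1782.0, 1498.5) = 1498.5 kN → gross-section yield.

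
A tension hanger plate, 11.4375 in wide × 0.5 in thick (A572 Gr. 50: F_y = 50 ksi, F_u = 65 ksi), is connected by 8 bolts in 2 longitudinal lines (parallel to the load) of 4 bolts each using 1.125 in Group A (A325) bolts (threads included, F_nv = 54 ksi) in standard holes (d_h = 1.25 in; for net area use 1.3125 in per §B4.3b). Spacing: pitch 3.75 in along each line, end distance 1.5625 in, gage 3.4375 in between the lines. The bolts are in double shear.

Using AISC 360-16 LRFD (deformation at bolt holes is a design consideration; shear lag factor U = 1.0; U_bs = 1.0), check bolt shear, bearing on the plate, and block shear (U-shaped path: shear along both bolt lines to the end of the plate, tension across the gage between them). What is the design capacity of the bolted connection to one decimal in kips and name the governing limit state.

292.2 kips (block shear governs)

Bolt shear: A_b = π(1.125)²/4 = 0.99402 in². φR_n = 0.75 × 54 × 0.99402 × 8 × 2 = 644.1 kips.
Bearing (0.5 in plate, F_u = 65 ksi): end bolts L_c = 1.5625 − 1.25/2 = 0.9375, R_n = min(1.2×0.9375×0.5×65, 2.4×1.125×0.5×65) = 36.563 kips/bolt; interior L_c = 3.75 − 1.25 = 2.5, R_n = 87.75 kips/bolt. φR_n = 0.75 × (2×36.563 + 6×87.75) = 449.7 kips.
Block shear: shear path 2×[1.5625+3×3.75] = 2×12.8125 in, A_gv = 12.813, A_nv = 2×(12.8125 − 3.5×1.3125)×0.5 = 8.2188 in²; tension across gage: (3.4375 − 1×1.3125)×0.5 = 1.0625 in². R_n = min(0.6×65×8.2188, 0.6×50×12.813) + 1.0×65×1.0625 = min(320.53, 384.39) + 69.063 = 389.59 kips. φR_n = 0.75 × 389.59 = 292.2 kips.
Governing: min(644.1, 449.7, 292.2) = 292.2 kips → block shear.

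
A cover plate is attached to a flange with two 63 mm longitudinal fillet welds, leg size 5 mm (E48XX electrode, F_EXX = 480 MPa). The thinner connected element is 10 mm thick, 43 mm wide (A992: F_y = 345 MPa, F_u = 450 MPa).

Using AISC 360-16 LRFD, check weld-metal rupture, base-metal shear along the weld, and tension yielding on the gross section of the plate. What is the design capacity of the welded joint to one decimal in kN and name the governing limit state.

Weld metal: throat = 0.707×5 = 3.535 mm, L = 2×63 = 126 mm. φR_n = 0.75 × 0.6 × 480 × 3.535 × 126 = 96.2 kN.
Base metal shear (10 mm plate): yield φR_n = 1.0×0.6×345×10×126 = 260.8 kN; rupture φR_n = 0.75×0.6×450×10×126 = 255.2 kN; take 255.2 kN (rupture).
Tension yield (gross): A_g = 43×10 = 430 mm². φR_n = 0.90 × 345 × 430 = 133.5 kN.
Governing: min(96.2, 255.2, 133.5) = 96.2 kN → weld metal.

96.2 kN (weld metal governs)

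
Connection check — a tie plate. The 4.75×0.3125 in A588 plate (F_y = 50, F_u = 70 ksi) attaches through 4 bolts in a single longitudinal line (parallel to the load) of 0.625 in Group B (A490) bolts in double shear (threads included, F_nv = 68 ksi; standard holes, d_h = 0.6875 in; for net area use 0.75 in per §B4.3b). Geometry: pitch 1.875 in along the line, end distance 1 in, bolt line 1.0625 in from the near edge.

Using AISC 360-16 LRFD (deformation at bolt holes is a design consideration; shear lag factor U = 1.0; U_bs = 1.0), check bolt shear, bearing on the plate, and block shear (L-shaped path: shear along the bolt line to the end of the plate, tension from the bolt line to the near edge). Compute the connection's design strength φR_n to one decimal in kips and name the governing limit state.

50.7 kips (block shear governs)

Bolt shear: A_b = π(0.625)²/4 = 0.3068 in². φR_n = 0.75 × 68 × 0.3068 × 4 × 2 = 125.2 kips.
Bearing (0.3125 in plate, F_u = 70 ksi): end bolts L_c = 1 − 0.6875/2 = 0.65625, R_n = min(1.2×0.65625×0.3125×70, 2.4×0.625×0.3125×70) = 17.227 kips/bolt; interior L_c = 1.875 − 0.6875 = 1.1875, R_n = 31.172 kips/bolt. φR_n = 0.75 × (1×17.227 + 3×31.172) = 83.1 kips.
Block shear: shear path 1×[1+3×1.875] = 1×6.625 in, A_gv = 2.0703, A_nv = 1×(6.625 − 3.5×0.75)×0.3125 = 1.25 in²; tension to near edge: (1.0625 − 0.5×0.75)×0.3125 = 0.21484 in². R_n = min(0.6×70×1.25, 0.6×50×2.0703) + 1.0×70×0.21484 = min(52.5, 62.109) + 15.039 = 67.539 kips. φR_n = 0.75 × 67.539 = 50.7 kips.
Governing: min(125.2, 83.1, 50.7) = 50.7 kips → block shear.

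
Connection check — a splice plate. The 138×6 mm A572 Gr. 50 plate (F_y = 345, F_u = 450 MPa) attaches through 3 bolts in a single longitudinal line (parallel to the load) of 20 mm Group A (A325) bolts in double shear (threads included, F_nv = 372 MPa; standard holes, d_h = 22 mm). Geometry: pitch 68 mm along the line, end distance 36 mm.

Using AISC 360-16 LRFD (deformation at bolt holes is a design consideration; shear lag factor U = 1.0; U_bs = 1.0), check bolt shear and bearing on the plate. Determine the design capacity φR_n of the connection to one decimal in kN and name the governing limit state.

Bolt shear: A_b = π(20)²/4 = 314.16 mm². φR_n = 0.75 × 372 × 314.16 × 3 × 2 = 525.9 kN.
Bearing (6 mm plate, F_u = 450 MPa): end bolts L_c = 36 − 22/2 = 25, R_n = min(1.2×25×6×450, 2.4×20×6×450) = 81 kN/bolt; interior L_c = 68 − 22 = 46, R_n = 129.6 kN/bolt. φR_n = 0.75 × (1×81 + 2×129.6) = 255.2 kN.
Governing: min(525.9, 255.2) = 255.2 kN → bearing.

255.2 kN (bearing governs)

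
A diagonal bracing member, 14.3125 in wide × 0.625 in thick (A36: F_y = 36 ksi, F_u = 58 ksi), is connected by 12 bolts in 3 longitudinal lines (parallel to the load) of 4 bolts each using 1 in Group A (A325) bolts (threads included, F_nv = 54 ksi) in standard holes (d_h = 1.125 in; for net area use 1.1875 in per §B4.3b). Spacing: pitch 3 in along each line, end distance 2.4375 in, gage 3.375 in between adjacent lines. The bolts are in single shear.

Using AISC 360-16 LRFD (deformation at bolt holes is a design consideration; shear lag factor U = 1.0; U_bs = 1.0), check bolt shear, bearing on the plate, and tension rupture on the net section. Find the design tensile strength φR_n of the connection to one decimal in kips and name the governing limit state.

Bolt shear: A_b = π(1)²/4 = 0.7854 in². φR_n = 0.75 × 54 × 0.7854 × 12 × 1 = 381.7 kips.
Bearing (0.625 in plate, F_u = 58 ksi): end bolts L_c = 2.4375 − 1.125/2 = 1.875, R_n = min(1.2×1.875×0.625×58, 2.4×1×0.625×58) = 81.563 kips/bolt; interior L_c = 3 − 1.125 = 1.875, R_n = 81.563 kips/bolt. φR_n = 0.75 × (3×81.563 + 9×81.563) = 734.1 kips.
Tension rupture (net): A_n = (14.3125 − 3×1.1875)×0.625 = 6.7188 in² (U = 1.0, A_e = A_n). φR_n = 0.75 × 58 × 6.7188 = 292.3 kips.
Governing: min(381.7, 734.1, 292.3) = 292.3 kips → net-section rupture.

292.3 kips (net-section rupture governs)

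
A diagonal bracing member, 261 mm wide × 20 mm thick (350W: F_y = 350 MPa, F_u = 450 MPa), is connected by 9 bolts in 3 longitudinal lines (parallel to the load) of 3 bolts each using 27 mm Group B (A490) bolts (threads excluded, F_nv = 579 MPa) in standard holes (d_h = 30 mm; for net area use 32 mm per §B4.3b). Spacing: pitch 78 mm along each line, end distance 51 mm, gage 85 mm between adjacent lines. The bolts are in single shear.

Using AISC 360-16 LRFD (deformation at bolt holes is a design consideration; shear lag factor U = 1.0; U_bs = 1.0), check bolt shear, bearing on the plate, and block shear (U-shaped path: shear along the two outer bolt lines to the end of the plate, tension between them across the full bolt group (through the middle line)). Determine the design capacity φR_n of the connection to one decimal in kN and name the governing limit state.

1744.2 kN (block shear governs)

Bolt shear: A_b = π(27)²/4 = 572.56 mm². φR_n = 0.75 × 579 × 572.56 × 9 × 1 = 2237.7 kN.
Bearing (20 mm plate, F_u = 450 MPa): end bolts L_c = 51 − 30/2 = 36, R_n = min(1.2×36×20×450, 2.4×27×20×450) = 388.8 kN/bolt; interior L_c = 78 − 30 = 48, R_n = 518.4 kN/bolt. φR_n = 0.75 × (3×388.8 + 6×518.4) = 3207.6 kN.
Block shear: shear path 2×[51+2×78] = 2×207 mm, A_gv = 8280, A_nv = 2×(207 − 2.5×32)×20 = 5080 mm²; tension across gage: (170 − 2×32)×20 = 2120 mm². R_n = min(0.6×450×5080, 0.6×350×8280) + 1.0×450×2120 = min(1371.6, 1738.8) + 954 = 2325.6 kN. φR_n = 0.75 × 2325.6 = 1744.2 kN.
Governing: min(2237.7, 3207.6, 1744.2) = 1744.2 kN → block shear.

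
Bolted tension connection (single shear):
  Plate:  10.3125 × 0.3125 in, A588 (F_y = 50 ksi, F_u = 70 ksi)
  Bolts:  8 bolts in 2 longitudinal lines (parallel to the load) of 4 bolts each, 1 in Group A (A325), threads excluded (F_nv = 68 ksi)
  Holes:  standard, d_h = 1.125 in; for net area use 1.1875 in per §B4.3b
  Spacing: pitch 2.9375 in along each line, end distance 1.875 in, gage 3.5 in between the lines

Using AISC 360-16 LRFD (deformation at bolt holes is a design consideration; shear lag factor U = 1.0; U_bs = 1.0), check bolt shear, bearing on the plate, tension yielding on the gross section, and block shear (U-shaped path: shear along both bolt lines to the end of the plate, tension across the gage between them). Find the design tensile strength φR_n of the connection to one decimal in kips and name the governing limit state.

Bolt shear: A_b = π(1)²/4 = 0.7854 in². φR_n = 0.75 × 68 × 0.7854 × 8 × 1 = 320.4 kips.
Bearing (0.3125 in plate, F_u = 70 ksi): end bolts L_c = 1.875 − 1.125/2 = 1.3125, R_n = min(1.2×1.3125×0.3125×70, 2.4×1×0.3125×70) = 34.453 kips/bolt; interior L_c = 2.9375 − 1.125 = 1.8125, R_n = 47.578 kips/bolt. φR_n = 0.75 × (2×34.453 + 6×47.578) = 265.8 kips.
Tension yield (gross): A_g = 10.3125×0.3125 = 3.2227 in². φR_n = 0.90 × 50 × 3.2227 = 145.0 kips.
Block shear: shear path 2×[1.875+3×2.9375] = 2×10.6875 in, A_gv = 6.6797, A_nv = 2×(10.6875 − 3.5×1.1875)×0.3125 = 4.082 in²; tension across gage: (3.5 − 1×1.1875)×0.3125 = 0.72266 in². R_n = min(0.6×70×4.082, 0.6×50×6.6797) + 1.0×70×0.72266 = min(171.44, 200.39) + 50.586 = 222.03 kips. φR_n = 0.75 × 222.03 = 166.5 kips.
Governing: min(320.4, 265.8, 145.0, 166.5) = 145.0 kips → gross-section yield.

145.0 kips (gross-section yield governs)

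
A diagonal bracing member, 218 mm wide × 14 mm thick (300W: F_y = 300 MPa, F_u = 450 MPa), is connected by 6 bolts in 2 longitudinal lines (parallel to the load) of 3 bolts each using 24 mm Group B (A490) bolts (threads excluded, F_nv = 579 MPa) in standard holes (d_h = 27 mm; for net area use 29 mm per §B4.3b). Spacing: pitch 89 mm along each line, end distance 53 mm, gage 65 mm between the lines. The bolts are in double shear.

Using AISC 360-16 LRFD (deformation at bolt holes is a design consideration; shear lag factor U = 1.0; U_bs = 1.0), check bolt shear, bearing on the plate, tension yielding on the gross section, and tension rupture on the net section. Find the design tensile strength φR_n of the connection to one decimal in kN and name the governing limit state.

Bolt shear: A_b = π(24)²/4 = 452.39 mm². φR_n = 0.75 × 579 × 452.39 × 6 × 2 = 2357.4 kN.
Bearing (14 mm plate, F_u = 450 MPa): end bolts L_c = 53 − 27/2 = 39.5, R_n = min(1.2×39.5×14×450, 2.4×24×14×450) = 298.62 kN/bolt; interior L_c = 89 − 27 = 62, R_n = 362.88 kN/bolt. φR_n = 0.75 × (2×298.62 + 4×362.88) = 1536.6 kN.
Tension yield (gross): A_g = 218×14 = 3052 mm². φR_n = 0.90 × 300 × 3052 = 824.0 kN.
Tension rupture (net): A_n = (218 − 2×29)×14 = 2240 mm² (U = 1.0, A_e = A_n). φR_n = 0.75 × 450 × 2240 = 756.0 kN.
Governing: min(2357.4, 1536.6, 824.0, 756.0) = 756.0 kN → net-section rupture.

756.0 kN (net-section rupture governs)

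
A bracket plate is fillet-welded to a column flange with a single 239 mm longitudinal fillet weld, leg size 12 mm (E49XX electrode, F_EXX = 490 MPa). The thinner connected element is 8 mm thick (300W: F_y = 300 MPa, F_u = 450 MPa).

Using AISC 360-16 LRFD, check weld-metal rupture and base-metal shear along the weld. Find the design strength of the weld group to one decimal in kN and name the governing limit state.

344.2 kN (base-metal shear governs)

Weld metal: throat = 0.707×12 = 8.484 mm, L = 239 mm. φR_n = 0.75 × 0.6 × 490 × 8.484 × 239 = 447.1 kN.
Base metal shear (8 mm plate): yield φR_n = 1.0×0.6×300×8×239 = 344.2 kN; rupture φR_n = 0.75×0.6×450×8×239 = 387.2 kN; take 344.2 kN (yield).
Governing: min(447.1, 344.2) = 344.2 kN → base-metal shear.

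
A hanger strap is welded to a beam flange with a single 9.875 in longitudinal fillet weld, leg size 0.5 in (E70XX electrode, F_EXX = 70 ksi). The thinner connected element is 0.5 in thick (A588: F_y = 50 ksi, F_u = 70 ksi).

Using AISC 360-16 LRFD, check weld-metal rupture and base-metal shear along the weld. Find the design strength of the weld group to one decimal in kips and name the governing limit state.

Weld metal: throat = 0.707×0.5 = 0.3535 in, L = 9.875 in. φR_n = 0.75 × 0.6 × 70 × 0.3535 × 9.875 = 110.0 kips.
Base metal shear (0.5 in plate): yield φR_n = 1.0×0.6×50×0.5×9.875 = 148.1 kips; rupture φR_n = 0.75×0.6×70×0.5×9.875 = 155.5 kips; take 148.1 kips (yield).
Governing: min(110.0, 148.1) = 110.0 kips → weld metal.

110.0 kips (weld metal governs)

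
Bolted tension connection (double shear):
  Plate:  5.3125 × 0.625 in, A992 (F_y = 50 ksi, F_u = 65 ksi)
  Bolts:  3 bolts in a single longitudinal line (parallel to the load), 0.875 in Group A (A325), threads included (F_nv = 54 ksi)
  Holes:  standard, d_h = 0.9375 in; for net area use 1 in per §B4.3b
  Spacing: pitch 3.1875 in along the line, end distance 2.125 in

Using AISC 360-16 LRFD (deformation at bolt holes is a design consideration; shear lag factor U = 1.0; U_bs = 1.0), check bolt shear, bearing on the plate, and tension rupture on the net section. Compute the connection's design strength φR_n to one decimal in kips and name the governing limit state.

Bolt shear: A_b = π(0.875)²/4 = 0.60132 in². φR_n = 0.75 × 54 × 0.60132 × 3 × 2 = 146.1 kips.
Bearing (0.625 in plate, F_u = 65 ksi): end bolts L_c = 2.125 − 0.9375/2 = 1.65625, R_n = min(1.2×1.65625×0.625×65, 2.4×0.875×0.625×65) = 80.742 kips/bolt; interior L_c = 3.1875 − 0.9375 = 2.25, R_n = 85.313 kips/bolt. φR_n = 0.75 × (1×80.742 + 2×85.313) = 188.5 kips.
Tension rupture (net): A_n = (5.3125 − 1×1)×0.625 = 2.6953 in² (U = 1.0, A_e = A_n). φR_n = 0.75 × 65 × 2.6953 = 131.4 kips.
Governing: min(146.1, 188.5, 131.4) = 131.4 kips → net-section rupture.

131.4 kips (net-section rupture governs)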